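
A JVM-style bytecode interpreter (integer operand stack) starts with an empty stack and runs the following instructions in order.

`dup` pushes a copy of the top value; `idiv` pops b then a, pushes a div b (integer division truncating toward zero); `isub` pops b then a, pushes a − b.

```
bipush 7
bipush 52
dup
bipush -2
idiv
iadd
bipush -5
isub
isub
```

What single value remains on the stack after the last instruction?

bipush 7   [7]
bipush 52  [7, 52]
dup        [7, 52, 52]
bipush -2  [7, 52, 52, -2]
idiv       [7, 52, -26]
iadd       [7, 26]
bipush -5  [7, 26, -5]
isub       [7, 31]
isub       [-24]

-24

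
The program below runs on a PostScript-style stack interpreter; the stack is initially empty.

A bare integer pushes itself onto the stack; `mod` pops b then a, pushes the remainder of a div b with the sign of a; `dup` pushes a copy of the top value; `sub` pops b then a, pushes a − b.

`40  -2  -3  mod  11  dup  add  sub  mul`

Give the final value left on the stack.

-960

40  -> 40
-2  -> 40 -2
-3  -> 40 -2 -3
mod -> 40 -2
11  -> 40 -2 11
dup -> 40 -2 11 11
add -> 40 -2 22
sub -> 40 -24
mul -> -960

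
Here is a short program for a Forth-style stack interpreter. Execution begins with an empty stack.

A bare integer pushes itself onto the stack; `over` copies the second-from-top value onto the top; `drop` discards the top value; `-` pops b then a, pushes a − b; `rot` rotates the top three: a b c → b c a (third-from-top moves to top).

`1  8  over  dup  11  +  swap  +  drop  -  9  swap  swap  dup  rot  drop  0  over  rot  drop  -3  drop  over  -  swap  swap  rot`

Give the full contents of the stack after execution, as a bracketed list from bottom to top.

[0, 9, 9]

1    -> [1]
8    -> [1, 8]
over -> [1, 8, 1]
dup  -> [1, 8, 1, 1]
11   -> [1, 8, 1, 1, 11]
+    -> [1, 8, 1, 12]
swap -> [1, 8, 12, 1]
+    -> [1, 8, 13]
drop -> [1, 8]
-    -> [-7]
9    -> [-7, 9]
swap -> [9, -7]
swap -> [-7, 9]
dup  -> [-7, 9, 9]
rot  -> [9, 9, -7]
drop -> [9, 9]
0    -> [9, 9, 0]
over -> [9, 9, 0, 9]
rot  -> [9, 0, 9, 9]
drop -> [9, 0, 9]
-3   -> [9, 0, 9, -3]
drop -> [9, 0, 9]
over -> [9, 0, 9, 0]
-    -> [9, 0, 9]
swap -> [9, 9, 0]
swap -> [9, 0, 9]
rot  -> [0, 9, 9]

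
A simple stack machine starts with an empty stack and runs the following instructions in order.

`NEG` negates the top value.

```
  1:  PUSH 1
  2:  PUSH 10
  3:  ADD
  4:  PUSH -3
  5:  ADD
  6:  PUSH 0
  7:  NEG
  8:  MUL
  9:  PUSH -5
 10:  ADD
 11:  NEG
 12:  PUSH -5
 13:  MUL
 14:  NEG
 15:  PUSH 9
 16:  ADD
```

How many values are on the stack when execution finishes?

PUSH 1  : 1
PUSH 10 : 1 10
ADD     : 11
PUSH -3 : 11 -3
ADD     : 8
PUSH 0  : 8 0
NEG     : 8 0
MUL     : 0
PUSH -5 : 0 -5
ADD     : -5
NEG     : 5
PUSH -5 : 5 -5
MUL     : -25
NEG     : 25
PUSH 9  : 25 9
ADD     : 34

1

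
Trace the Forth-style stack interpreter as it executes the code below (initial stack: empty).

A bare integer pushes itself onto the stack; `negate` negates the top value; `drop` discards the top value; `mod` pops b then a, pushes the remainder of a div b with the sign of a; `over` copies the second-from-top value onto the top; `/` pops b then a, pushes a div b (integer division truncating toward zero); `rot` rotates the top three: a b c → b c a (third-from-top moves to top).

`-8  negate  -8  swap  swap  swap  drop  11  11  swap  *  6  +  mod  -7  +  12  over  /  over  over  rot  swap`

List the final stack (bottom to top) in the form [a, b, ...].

[-15, -15, 0, 0]

-8     → -8
negate → 8
-8     → 8 -8
swap   → -8 8
swap   → 8 -8
swap   → -8 8
drop   → -8
11     → -8 11
11     → -8 11 11
swap   → -8 11 11
*      → -8 121
6      → -8 121 6
+      → -8 127
mod    → -8
-7     → -8 -7
+      → -15
12     → -15 12
over   → -15 12 -15
/      → -15 0
over   → -15 0 -15
over   → -15 0 -15 0
rot    → -15 -15 0 0
swap   → -15 -15 0 0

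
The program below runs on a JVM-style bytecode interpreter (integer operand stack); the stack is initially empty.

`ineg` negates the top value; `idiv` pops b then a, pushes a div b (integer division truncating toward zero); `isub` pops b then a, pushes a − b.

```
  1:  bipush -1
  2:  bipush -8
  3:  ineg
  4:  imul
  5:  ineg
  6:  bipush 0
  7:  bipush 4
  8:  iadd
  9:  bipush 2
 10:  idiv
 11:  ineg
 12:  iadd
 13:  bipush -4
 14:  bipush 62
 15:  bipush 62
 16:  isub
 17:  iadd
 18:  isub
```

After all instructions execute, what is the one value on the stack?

10

bipush -1 → [-1]
bipush -8 → [-1, -8]
ineg      → [-1, 8]
imul      → [-8]
ineg      → [8]
bipush 0  → [8, 0]
bipush 4  → [8, 0, 4]
iadd      → [8, 4]
bipush 2  → [8, 4, 2]
idiv      → [8, 2]
ineg      → [8, -2]
iadd      → [6]
bipush -4 → [6, -4]
bipush 62 → [6, -4, 62]
bipush 62 → [6, -4, 62, 62]
isub      → [6, -4, 0]
iadd      → [6, -4]
isub      → [10]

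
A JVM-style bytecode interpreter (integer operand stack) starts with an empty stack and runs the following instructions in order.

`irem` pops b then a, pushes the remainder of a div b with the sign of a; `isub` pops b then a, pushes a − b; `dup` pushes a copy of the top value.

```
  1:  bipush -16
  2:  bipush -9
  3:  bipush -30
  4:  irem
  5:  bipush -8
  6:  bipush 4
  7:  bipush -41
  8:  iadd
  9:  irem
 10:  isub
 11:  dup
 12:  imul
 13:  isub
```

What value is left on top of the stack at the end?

-17

bipush -16 -> [-16]
bipush -9  -> [-16, -9]
bipush -30 -> [-16, -9, -30]
irem       -> [-16, -9]
bipush -8  -> [-16, -9, -8]
bipush 4   -> [-16, -9, -8, 4]
bipush -41 -> [-16, -9, -8, 4, -41]
iadd       -> [-16, -9, -8, -37]
irem       -> [-16, -9, -8]
isub       -> [-16, -1]
dup        -> [-16, -1, -1]
imul       -> [-16, 1]
isub       -> [-17]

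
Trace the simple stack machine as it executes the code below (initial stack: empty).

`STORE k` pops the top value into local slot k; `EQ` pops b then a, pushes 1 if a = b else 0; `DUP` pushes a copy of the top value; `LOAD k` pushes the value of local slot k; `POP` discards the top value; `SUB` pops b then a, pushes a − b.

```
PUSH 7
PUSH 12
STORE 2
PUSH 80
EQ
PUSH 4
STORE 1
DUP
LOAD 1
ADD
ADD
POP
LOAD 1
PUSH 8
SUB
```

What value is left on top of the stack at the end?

PUSH 7  -> 7
PUSH 12 -> 7 12
STORE 2 -> 7
PUSH 80 -> 7 80
EQ      -> 0
PUSH 4  -> 0 4
STORE 1 -> 0
DUP     -> 0 0
LOAD 1  -> 0 0 4
ADD     -> 0 4
ADD     -> 4
POP     -> (empty)
LOAD 1  -> 4
PUSH 8  -> 4 8
SUB     -> -4

-4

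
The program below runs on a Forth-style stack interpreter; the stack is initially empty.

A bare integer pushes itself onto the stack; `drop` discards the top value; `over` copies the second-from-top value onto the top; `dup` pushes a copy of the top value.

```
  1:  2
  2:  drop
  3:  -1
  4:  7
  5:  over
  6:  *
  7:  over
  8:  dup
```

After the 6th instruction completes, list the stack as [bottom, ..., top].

2    : [2]
drop : []
-1   : [-1]
7    : [-1, 7]
over : [-1, 7, -1]
*    : [-1, -7]

[-1, -7]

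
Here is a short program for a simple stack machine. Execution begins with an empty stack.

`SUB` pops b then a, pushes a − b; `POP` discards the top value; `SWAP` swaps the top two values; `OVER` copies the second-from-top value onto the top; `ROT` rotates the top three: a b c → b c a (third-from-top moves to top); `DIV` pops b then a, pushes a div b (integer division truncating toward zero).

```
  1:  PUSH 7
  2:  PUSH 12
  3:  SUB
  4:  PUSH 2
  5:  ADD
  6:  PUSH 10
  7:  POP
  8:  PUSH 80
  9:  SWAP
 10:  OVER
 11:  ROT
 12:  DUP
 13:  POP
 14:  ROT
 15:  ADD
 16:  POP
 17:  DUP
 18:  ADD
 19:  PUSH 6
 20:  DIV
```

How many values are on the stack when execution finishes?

PUSH 7  : 7
PUSH 12 : 7 12
SUB     : -5
PUSH 2  : -5 2
ADD     : -3
PUSH 10 : -3 10
POP     : -3
PUSH 80 : -3 80
SWAP    : 80 -3
OVER    : 80 -3 80
ROT     : -3 80 80
DUP     : -3 80 80 80
POP     : -3 80 80
ROT     : 80 80 -3
ADD     : 80 77
POP     : 80
DUP     : 80 80
ADD     : 160
PUSH 6  : 160 6
DIV     : 26

1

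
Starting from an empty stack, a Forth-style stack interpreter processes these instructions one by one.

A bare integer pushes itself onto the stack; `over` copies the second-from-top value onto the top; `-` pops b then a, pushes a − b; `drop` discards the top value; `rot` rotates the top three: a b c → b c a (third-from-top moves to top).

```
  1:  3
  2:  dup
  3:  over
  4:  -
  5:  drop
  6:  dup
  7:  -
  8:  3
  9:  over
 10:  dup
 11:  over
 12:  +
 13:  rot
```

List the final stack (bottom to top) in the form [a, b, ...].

3    : [3]
dup  : [3, 3]
over : [3, 3, 3]
-    : [3, 0]
drop : [3]
dup  : [3, 3]
-    : [0]
3    : [0, 3]
over : [0, 3, 0]
dup  : [0, 3, 0, 0]
over : [0, 3, 0, 0, 0]
+    : [0, 3, 0, 0]
rot  : [0, 0, 0, 3]

[0, 0, 0, 3]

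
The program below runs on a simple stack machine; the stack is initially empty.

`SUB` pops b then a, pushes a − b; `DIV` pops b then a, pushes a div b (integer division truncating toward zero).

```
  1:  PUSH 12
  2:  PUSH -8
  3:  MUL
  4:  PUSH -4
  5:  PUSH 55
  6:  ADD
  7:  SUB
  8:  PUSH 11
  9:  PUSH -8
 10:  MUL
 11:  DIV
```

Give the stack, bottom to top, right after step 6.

[-96, 51]

PUSH 12  [12]
PUSH -8  [12, -8]
MUL      [-96]
PUSH -4  [-96, -4]
PUSH 55  [-96, -4, 55]
ADD      [-96, 51]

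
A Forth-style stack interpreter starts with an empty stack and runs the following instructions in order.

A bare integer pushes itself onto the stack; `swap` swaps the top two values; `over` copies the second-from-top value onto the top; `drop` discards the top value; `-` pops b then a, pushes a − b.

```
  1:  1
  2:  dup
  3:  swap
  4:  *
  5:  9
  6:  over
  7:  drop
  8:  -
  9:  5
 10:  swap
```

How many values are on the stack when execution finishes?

2

1    → [1]
dup  → [1, 1]
swap → [1, 1]
*    → [1]
9    → [1, 9]
over → [1, 9, 1]
drop → [1, 9]
-    → [-8]
5    → [-8, 5]
swap → [5, -8]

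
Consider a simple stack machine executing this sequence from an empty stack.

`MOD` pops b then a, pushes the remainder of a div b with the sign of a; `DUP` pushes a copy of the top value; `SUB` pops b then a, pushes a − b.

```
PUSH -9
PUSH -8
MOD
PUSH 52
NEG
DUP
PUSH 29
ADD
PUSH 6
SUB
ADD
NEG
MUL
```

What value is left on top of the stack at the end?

PUSH -9 → [-9]
PUSH -8 → [-9, -8]
MOD     → [-1]
PUSH 52 → [-1, 52]
NEG     → [-1, -52]
DUP     → [-1, -52, -52]
PUSH 29 → [-1, -52, -52, 29]
ADD     → [-1, -52, -23]
PUSH 6  → [-1, -52, -23, 6]
SUB     → [-1, -52, -29]
ADD     → [-1, -81]
NEG     → [-1, 81]
MUL     → [-81]

-81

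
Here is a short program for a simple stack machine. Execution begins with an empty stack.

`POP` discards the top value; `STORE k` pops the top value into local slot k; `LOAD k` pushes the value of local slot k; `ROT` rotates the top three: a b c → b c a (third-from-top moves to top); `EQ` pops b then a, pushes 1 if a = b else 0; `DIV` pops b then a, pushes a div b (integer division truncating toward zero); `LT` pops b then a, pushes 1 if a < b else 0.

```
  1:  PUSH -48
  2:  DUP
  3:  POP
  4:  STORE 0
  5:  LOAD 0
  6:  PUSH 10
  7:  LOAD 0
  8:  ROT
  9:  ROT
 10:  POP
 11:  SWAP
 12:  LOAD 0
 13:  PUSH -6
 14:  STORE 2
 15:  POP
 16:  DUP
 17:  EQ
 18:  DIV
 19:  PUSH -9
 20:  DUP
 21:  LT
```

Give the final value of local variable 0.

-48

PUSH -48 : [-48]
DUP      : [-48, -48]
POP      : [-48]
STORE 0  : []
LOAD 0   : [-48]
PUSH 10  : [-48, 10]
LOAD 0   : [-48, 10, -48]
ROT      : [10, -48, -48]
ROT      : [-48, -48, 10]
POP      : [-48, -48]
SWAP     : [-48, -48]
LOAD 0   : [-48, -48, -48]
PUSH -6  : [-48, -48, -48, -6]
STORE 2  : [-48, -48, -48]
POP      : [-48, -48]
DUP      : [-48, -48, -48]
EQ       : [-48, 1]
DIV      : [-48]
PUSH -9  : [-48, -9]
DUP      : [-48, -9, -9]
LT       : [-48, 0]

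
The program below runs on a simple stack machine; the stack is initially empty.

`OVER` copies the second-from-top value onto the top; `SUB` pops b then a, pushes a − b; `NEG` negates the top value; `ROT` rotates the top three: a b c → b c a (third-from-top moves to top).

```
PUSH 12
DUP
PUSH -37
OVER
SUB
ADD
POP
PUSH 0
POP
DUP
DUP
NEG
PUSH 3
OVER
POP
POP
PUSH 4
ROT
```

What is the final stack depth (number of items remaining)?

4

PUSH 12  : [12]
DUP      : [12, 12]
PUSH -37 : [12, 12, -37]
OVER     : [12, 12, -37, 12]
SUB      : [12, 12, -49]
ADD      : [12, -37]
POP      : [12]
PUSH 0   : [12, 0]
POP      : [12]
DUP      : [12, 12]
DUP      : [12, 12, 12]
NEG      : [12, 12, -12]
PUSH 3   : [12, 12, -12, 3]
OVER     : [12, 12, -12, 3, -12]
POP      : [12, 12, -12, 3]
POP      : [12, 12, -12]
PUSH 4   : [12, 12, -12, 4]
ROT      : [12, -12, 4, 12]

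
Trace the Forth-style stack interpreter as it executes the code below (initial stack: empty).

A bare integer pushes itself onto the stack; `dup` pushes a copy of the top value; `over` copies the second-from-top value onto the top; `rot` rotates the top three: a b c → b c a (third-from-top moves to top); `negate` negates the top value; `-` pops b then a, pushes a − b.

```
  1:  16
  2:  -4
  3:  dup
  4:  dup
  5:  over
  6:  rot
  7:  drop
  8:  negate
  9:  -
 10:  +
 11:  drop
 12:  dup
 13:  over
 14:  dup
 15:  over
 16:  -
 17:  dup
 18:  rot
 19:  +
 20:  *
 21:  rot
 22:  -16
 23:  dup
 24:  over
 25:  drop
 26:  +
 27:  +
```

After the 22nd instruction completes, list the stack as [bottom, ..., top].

16      16
-4      16 -4
dup     16 -4 -4
dup     16 -4 -4 -4
over    16 -4 -4 -4 -4
rot     16 -4 -4 -4 -4
drop    16 -4 -4 -4
negate  16 -4 -4 4
-       16 -4 -8
+       16 -12
drop    16
dup     16 16
over    16 16 16
dup     16 16 16 16
over    16 16 16 16 16
-       16 16 16 0
dup     16 16 16 0 0
rot     16 16 0 0 16
+       16 16 0 16
*       16 16 0
rot     16 0 16
-16     16 0 16 -16

[16, 0, 16, -16]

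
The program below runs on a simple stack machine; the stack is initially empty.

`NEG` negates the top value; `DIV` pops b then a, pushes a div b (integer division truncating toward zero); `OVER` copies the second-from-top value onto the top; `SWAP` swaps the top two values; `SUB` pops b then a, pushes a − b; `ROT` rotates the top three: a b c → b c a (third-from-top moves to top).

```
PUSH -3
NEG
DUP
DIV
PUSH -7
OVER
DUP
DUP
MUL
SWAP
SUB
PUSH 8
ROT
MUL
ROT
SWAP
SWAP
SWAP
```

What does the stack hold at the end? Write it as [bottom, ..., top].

PUSH -3 -> -3
NEG     -> 3
DUP     -> 3 3
DIV     -> 1
PUSH -7 -> 1 -7
OVER    -> 1 -7 1
DUP     -> 1 -7 1 1
DUP     -> 1 -7 1 1 1
MUL     -> 1 -7 1 1
SWAP    -> 1 -7 1 1
SUB     -> 1 -7 0
PUSH 8  -> 1 -7 0 8
ROT     -> 1 0 8 -7
MUL     -> 1 0 -56
ROT     -> 0 -56 1
SWAP    -> 0 1 -56
SWAP    -> 0 -56 1
SWAP    -> 0 1 -56

[0, 1, -56]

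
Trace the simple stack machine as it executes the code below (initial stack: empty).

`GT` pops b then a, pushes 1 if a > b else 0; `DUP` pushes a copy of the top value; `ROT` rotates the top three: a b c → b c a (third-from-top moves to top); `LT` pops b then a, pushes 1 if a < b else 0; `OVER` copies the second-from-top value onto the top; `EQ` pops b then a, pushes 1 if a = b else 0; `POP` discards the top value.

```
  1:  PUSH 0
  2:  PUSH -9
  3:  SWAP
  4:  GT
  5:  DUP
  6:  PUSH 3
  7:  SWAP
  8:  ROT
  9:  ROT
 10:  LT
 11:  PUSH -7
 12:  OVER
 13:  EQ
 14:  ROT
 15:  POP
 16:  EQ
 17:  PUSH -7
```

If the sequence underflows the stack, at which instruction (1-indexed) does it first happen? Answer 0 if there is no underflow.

PUSH 0  → 0
PUSH -9 → 0 -9
SWAP    → -9 0
GT      → 0
DUP     → 0 0
PUSH 3  → 0 0 3
SWAP    → 0 3 0
ROT     → 3 0 0
ROT     → 0 0 3
LT      → 0 1
PUSH -7 → 0 1 -7
OVER    → 0 1 -7 1
EQ      → 0 1 0
ROT     → 1 0 0
POP     → 1 0
EQ      → 0
PUSH -7 → 0 -7

0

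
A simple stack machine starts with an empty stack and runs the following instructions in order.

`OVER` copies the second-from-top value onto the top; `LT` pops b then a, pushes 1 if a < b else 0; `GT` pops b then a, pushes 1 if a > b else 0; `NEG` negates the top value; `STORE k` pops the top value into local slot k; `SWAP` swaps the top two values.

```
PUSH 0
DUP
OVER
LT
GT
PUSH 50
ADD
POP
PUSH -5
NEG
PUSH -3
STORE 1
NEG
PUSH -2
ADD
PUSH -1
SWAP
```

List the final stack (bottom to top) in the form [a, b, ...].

[-1, -7]

PUSH 0  : [0]
DUP     : [0, 0]
OVER    : [0, 0, 0]
LT      : [0, 0]
GT      : [0]
PUSH 50 : [0, 50]
ADD     : [50]
POP     : []
PUSH -5 : [-5]
NEG     : [5]
PUSH -3 : [5, -3]
STORE 1 : [5]
NEG     : [-5]
PUSH -2 : [-5, -2]
ADD     : [-7]
PUSH -1 : [-7, -1]
SWAP    : [-1, -7]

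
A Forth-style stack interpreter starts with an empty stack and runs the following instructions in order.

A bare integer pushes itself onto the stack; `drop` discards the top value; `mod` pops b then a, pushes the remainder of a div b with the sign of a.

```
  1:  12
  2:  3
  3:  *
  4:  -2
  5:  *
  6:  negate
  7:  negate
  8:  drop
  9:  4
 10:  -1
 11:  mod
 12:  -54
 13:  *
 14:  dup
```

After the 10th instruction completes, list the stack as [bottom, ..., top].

[4, -1]

12     -> [12]
3      -> [12, 3]
*      -> [36]
-2     -> [36, -2]
*      -> [-72]
negate -> [72]
negate -> [-72]
drop   -> []
4      -> [4]
-1     -> [4, -1]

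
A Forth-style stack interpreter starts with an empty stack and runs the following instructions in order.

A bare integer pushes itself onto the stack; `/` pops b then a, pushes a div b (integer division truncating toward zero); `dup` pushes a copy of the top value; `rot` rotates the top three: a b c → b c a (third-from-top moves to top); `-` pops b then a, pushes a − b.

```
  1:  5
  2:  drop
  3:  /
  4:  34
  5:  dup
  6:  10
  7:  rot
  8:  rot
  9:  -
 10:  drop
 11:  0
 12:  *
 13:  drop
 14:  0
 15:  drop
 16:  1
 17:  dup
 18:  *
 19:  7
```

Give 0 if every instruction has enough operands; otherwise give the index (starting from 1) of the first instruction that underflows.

3

5    → 5
drop → (empty)
/  — needs 2 operands, stack has 0 → underflow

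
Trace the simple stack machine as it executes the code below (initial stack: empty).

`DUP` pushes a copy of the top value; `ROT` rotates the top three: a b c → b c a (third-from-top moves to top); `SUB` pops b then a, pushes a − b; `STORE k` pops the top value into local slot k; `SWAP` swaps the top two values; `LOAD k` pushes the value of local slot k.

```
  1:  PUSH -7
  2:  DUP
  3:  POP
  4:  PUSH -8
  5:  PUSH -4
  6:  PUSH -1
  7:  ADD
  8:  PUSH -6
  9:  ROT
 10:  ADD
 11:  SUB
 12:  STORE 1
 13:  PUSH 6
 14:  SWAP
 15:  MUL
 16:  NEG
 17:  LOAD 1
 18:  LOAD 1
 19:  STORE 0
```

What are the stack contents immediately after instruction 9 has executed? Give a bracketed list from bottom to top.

PUSH -7 : -7
DUP     : -7 -7
POP     : -7
PUSH -8 : -7 -8
PUSH -4 : -7 -8 -4
PUSH -1 : -7 -8 -4 -1
ADD     : -7 -8 -5
PUSH -6 : -7 -8 -5 -6
ROT     : -7 -5 -6 -8

[-7, -5, -6, -8]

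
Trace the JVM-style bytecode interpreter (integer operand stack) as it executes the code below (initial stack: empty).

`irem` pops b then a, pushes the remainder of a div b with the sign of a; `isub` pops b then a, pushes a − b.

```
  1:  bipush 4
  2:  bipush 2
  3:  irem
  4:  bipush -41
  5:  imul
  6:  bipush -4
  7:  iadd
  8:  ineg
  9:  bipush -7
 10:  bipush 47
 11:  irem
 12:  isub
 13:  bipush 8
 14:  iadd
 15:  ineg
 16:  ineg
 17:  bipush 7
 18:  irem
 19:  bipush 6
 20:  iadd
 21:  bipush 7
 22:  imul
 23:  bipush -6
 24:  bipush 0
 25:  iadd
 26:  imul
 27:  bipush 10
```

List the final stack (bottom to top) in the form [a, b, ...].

[-462, 10]

bipush 4   : 4
bipush 2   : 4 2
irem       : 0
bipush -41 : 0 -41
imul       : 0
bipush -4  : 0 -4
iadd       : -4
ineg       : 4
bipush -7  : 4 -7
bipush 47  : 4 -7 47
irem       : 4 -7
isub       : 11
bipush 8   : 11 8
iadd       : 19
ineg       : -19
ineg       : 19
bipush 7   : 19 7
irem       : 5
bipush 6   : 5 6
iadd       : 11
bipush 7   : 11 7
imul       : 77
bipush -6  : 77 -6
bipush 0   : 77 -6 0
iadd       : 77 -6
imul       : -462
bipush 10  : -462 10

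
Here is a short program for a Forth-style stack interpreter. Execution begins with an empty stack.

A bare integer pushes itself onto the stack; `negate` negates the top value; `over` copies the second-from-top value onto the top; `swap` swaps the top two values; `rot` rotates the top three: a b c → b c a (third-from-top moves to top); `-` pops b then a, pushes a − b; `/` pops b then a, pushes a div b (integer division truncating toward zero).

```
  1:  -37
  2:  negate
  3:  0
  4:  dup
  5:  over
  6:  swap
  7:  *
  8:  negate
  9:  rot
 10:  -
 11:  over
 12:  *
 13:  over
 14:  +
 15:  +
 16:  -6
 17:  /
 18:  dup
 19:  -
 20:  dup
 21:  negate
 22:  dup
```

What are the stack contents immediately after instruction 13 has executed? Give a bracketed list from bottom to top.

-37    -> [-37]
negate -> [37]
0      -> [37, 0]
dup    -> [37, 0, 0]
over   -> [37, 0, 0, 0]
swap   -> [37, 0, 0, 0]
*      -> [37, 0, 0]
negate -> [37, 0, 0]
rot    -> [0, 0, 37]
-      -> [0, -37]
over   -> [0, -37, 0]
*      -> [0, 0]
over   -> [0, 0, 0]

[0, 0, 0]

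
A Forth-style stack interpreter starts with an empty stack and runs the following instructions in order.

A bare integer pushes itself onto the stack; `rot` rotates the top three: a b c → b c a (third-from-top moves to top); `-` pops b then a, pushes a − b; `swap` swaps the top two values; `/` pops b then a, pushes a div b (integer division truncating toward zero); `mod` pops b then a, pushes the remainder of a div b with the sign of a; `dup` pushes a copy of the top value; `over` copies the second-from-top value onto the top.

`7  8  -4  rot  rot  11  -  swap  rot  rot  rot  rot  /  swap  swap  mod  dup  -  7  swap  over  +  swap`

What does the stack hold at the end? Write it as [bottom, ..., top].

7    : [7]
8    : [7, 8]
-4   : [7, 8, -4]
rot  : [8, -4, 7]
rot  : [-4, 7, 8]
11   : [-4, 7, 8, 11]
-    : [-4, 7, -3]
swap : [-4, -3, 7]
rot  : [-3, 7, -4]
rot  : [7, -4, -3]
rot  : [-4, -3, 7]
rot  : [-3, 7, -4]
/    : [-3, -1]
swap : [-1, -3]
swap : [-3, -1]
mod  : [0]
dup  : [0, 0]
-    : [0]
7    : [0, 7]
swap : [7, 0]
over : [7, 0, 7]
+    : [7, 7]
swap : [7, 7]

[7, 7]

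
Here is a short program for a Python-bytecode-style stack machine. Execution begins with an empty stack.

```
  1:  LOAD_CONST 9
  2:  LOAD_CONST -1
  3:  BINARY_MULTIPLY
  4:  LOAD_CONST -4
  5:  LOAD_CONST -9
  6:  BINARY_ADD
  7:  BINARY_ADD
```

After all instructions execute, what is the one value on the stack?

LOAD_CONST 9    -> [9]
LOAD_CONST -1   -> [9, -1]
BINARY_MULTIPLY -> [-9]
LOAD_CONST -4   -> [-9, -4]
LOAD_CONST -9   -> [-9, -4, -9]
BINARY_ADD      -> [-9, -13]
BINARY_ADD      -> [-22]

-22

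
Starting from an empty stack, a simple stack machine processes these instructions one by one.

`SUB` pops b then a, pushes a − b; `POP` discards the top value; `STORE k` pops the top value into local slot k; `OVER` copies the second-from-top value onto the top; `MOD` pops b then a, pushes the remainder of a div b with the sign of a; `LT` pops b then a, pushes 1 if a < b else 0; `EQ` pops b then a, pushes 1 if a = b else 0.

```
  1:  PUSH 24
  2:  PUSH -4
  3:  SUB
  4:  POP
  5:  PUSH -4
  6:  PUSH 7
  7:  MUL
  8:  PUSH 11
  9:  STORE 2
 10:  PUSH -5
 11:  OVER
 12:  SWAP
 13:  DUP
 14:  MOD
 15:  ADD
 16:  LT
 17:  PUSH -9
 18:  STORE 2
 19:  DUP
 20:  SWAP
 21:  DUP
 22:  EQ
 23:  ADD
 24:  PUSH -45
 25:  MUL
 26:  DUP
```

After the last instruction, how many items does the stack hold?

PUSH 24  → [24]
PUSH -4  → [24, -4]
SUB      → [28]
POP      → []
PUSH -4  → [-4]
PUSH 7   → [-4, 7]
MUL      → [-28]
PUSH 11  → [-28, 11]
STORE 2  → [-28]
PUSH -5  → [-28, -5]
OVER     → [-28, -5, -28]
SWAP     → [-28, -28, -5]
DUP      → [-28, -28, -5, -5]
MOD      → [-28, -28, 0]
ADD      → [-28, -28]
LT       → [0]
PUSH -9  → [0, -9]
STORE 2  → [0]
DUP      → [0, 0]
SWAP     → [0, 0]
DUP      → [0, 0, 0]
EQ       → [0, 1]
ADD      → [1]
PUSH -45 → [1, -45]
MUL      → [-45]
DUP      → [-45, -45]

2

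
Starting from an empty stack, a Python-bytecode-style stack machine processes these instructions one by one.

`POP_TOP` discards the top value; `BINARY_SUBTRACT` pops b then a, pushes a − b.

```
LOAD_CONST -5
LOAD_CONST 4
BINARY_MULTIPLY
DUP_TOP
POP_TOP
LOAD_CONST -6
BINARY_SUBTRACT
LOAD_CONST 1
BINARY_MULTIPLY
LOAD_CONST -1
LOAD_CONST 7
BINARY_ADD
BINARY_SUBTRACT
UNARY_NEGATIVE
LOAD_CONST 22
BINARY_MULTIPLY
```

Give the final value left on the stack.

LOAD_CONST -5   : -5
LOAD_CONST 4    : -5 4
BINARY_MULTIPLY : -20
DUP_TOP         : -20 -20
POP_TOP         : -20
LOAD_CONST -6   : -20 -6
BINARY_SUBTRACT : -14
LOAD_CONST 1    : -14 1
BINARY_MULTIPLY : -14
LOAD_CONST -1   : -14 -1
LOAD_CONST 7    : -14 -1 7
BINARY_ADD      : -14 6
BINARY_SUBTRACT : -20
UNARY_NEGATIVE  : 20
LOAD_CONST 22   : 20 22
BINARY_MULTIPLY : 440

440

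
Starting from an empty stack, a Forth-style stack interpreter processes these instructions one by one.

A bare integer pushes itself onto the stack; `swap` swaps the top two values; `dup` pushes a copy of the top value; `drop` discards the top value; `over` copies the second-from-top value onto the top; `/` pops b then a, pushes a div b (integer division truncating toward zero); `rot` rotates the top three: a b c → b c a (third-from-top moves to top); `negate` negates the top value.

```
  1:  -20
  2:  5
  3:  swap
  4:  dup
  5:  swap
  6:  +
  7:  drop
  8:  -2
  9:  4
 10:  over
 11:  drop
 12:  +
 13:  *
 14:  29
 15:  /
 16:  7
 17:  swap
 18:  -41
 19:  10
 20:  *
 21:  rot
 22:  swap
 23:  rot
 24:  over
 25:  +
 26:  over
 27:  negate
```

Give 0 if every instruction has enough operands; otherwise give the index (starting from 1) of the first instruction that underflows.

-20     [-20]
5       [-20, 5]
swap    [5, -20]
dup     [5, -20, -20]
swap    [5, -20, -20]
+       [5, -40]
drop    [5]
-2      [5, -2]
4       [5, -2, 4]
over    [5, -2, 4, -2]
drop    [5, -2, 4]
+       [5, 2]
*       [10]
29      [10, 29]
/       [0]
7       [0, 7]
swap    [7, 0]
-41     [7, 0, -41]
10      [7, 0, -41, 10]
*       [7, 0, -410]
rot     [0, -410, 7]
swap    [0, 7, -410]
rot     [7, -410, 0]
over    [7, -410, 0, -410]
+       [7, -410, -410]
over    [7, -410, -410, -410]
negate  [7, -410, -410, 410]

0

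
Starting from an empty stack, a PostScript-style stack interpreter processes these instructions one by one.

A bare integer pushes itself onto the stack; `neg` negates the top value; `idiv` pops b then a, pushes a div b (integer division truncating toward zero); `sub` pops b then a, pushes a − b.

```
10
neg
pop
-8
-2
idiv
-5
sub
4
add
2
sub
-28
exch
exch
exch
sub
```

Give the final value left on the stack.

-39

10   : 10
neg  : -10
pop  : (empty)
-8   : -8
-2   : -8 -2
idiv : 4
-5   : 4 -5
sub  : 9
4    : 9 4
add  : 13
2    : 13 2
sub  : 11
-28  : 11 -28
exch : -28 11
exch : 11 -28
exch : -28 11
sub  : -39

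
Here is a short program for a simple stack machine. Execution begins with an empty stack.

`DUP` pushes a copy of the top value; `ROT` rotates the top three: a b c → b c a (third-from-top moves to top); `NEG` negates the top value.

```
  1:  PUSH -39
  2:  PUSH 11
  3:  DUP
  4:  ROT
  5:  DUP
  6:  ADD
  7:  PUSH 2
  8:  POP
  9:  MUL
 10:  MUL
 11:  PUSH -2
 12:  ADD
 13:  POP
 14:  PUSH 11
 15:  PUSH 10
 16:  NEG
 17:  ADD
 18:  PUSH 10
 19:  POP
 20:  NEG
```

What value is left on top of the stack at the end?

-1

PUSH -39  [-39]
PUSH 11   [-39, 11]
DUP       [-39, 11, 11]
ROT       [11, 11, -39]
DUP       [11, 11, -39, -39]
ADD       [11, 11, -78]
PUSH 2    [11, 11, -78, 2]
POP       [11, 11, -78]
MUL       [11, -858]
MUL       [-9438]
PUSH -2   [-9438, -2]
ADD       [-9440]
POP       []
PUSH 11   [11]
PUSH 10   [11, 10]
NEG       [11, -10]
ADD       [1]
PUSH 10   [1, 10]
POP       [1]
NEG       [-1]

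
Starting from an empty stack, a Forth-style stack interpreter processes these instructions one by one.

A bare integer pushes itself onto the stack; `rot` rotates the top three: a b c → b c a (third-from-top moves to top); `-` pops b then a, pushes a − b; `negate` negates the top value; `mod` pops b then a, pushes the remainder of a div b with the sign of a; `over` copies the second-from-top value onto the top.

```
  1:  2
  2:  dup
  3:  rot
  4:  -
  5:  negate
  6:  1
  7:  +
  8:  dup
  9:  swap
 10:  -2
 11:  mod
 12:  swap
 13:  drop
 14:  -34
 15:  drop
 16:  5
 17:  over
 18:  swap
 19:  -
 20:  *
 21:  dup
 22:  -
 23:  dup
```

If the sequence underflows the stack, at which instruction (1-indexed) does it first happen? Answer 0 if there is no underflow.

3

2   : 2
dup : 2 2
rot  — needs 3 operands, stack has 2 → underflow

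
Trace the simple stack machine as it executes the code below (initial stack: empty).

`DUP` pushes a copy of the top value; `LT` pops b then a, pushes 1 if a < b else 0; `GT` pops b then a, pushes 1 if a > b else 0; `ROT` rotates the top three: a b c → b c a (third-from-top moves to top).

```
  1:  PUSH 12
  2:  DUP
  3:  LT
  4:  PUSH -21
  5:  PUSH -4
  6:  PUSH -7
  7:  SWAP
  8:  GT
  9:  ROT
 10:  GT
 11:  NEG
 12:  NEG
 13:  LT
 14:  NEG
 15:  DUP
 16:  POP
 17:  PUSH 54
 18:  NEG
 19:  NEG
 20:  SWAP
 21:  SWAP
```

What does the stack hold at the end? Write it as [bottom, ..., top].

PUSH 12  → [12]
DUP      → [12, 12]
LT       → [0]
PUSH -21 → [0, -21]
PUSH -4  → [0, -21, -4]
PUSH -7  → [0, -21, -4, -7]
SWAP     → [0, -21, -7, -4]
GT       → [0, -21, 0]
ROT      → [-21, 0, 0]
GT       → [-21, 0]
NEG      → [-21, 0]
NEG      → [-21, 0]
LT       → [1]
NEG      → [-1]
DUP      → [-1, -1]
POP      → [-1]
PUSH 54  → [-1, 54]
NEG      → [-1, -54]
NEG      → [-1, 54]
SWAP     → [54, -1]
SWAP     → [-1, 54]

[-1, 54]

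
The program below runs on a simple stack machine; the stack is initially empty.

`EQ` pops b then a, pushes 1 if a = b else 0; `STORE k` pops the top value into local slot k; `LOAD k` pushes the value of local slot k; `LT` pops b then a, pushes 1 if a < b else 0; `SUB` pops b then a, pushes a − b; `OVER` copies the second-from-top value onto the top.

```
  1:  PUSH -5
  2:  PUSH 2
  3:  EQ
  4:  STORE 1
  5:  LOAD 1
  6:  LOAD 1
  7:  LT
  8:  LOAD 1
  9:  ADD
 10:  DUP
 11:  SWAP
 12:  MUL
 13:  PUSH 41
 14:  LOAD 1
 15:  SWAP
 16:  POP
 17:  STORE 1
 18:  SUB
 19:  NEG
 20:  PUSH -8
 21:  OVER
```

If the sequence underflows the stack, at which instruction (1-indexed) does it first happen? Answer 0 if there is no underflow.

PUSH -5 -> [-5]
PUSH 2  -> [-5, 2]
EQ      -> [0]
STORE 1 -> []
LOAD 1  -> [0]
LOAD 1  -> [0, 0]
LT      -> [0]
LOAD 1  -> [0, 0]
ADD     -> [0]
DUP     -> [0, 0]
SWAP    -> [0, 0]
MUL     -> [0]
PUSH 41 -> [0, 41]
LOAD 1  -> [0, 41, 0]
SWAP    -> [0, 0, 41]
POP     -> [0, 0]
STORE 1 -> [0]
SUB  — needs 2 operands, stack has 1 → underflow

18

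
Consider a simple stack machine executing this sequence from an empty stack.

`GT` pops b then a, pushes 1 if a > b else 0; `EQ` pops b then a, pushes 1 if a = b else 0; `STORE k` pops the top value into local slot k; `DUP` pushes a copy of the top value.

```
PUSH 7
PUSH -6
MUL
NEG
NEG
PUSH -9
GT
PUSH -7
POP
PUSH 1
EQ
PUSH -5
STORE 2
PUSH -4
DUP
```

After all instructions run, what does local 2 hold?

-5

PUSH 7  -> 7
PUSH -6 -> 7 -6
MUL     -> -42
NEG     -> 42
NEG     -> -42
PUSH -9 -> -42 -9
GT      -> 0
PUSH -7 -> 0 -7
POP     -> 0
PUSH 1  -> 0 1
EQ      -> 0
PUSH -5 -> 0 -5
STORE 2 -> 0
PUSH -4 -> 0 -4
DUP     -> 0 -4 -4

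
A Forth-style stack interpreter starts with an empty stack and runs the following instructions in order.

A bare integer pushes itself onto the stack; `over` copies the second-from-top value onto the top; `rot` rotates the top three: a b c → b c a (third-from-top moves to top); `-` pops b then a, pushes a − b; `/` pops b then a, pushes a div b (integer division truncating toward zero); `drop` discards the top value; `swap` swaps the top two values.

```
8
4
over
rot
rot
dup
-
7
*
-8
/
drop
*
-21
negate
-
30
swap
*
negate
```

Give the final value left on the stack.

-1290

8      -> [8]
4      -> [8, 4]
over   -> [8, 4, 8]
rot    -> [4, 8, 8]
rot    -> [8, 8, 4]
dup    -> [8, 8, 4, 4]
-      -> [8, 8, 0]
7      -> [8, 8, 0, 7]
*      -> [8, 8, 0]
-8     -> [8, 8, 0, -8]
/      -> [8, 8, 0]
drop   -> [8, 8]
*      -> [64]
-21    -> [64, -21]
negate -> [64, 21]
-      -> [43]
30     -> [43, 30]
swap   -> [30, 43]
*      -> [1290]
negate -> [-1290]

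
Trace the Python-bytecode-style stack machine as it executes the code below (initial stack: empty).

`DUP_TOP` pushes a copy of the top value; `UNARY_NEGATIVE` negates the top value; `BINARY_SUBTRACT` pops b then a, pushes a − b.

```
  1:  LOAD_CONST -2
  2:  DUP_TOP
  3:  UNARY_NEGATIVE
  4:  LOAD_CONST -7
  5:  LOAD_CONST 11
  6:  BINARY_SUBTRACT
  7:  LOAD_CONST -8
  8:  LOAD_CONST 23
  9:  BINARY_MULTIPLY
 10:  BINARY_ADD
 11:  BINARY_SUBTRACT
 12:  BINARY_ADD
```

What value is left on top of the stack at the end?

LOAD_CONST -2    -2
DUP_TOP          -2 -2
UNARY_NEGATIVE   -2 2
LOAD_CONST -7    -2 2 -7
LOAD_CONST 11    -2 2 -7 11
BINARY_SUBTRACT  -2 2 -18
LOAD_CONST -8    -2 2 -18 -8
LOAD_CONST 23    -2 2 -18 -8 23
BINARY_MULTIPLY  -2 2 -18 -184
BINARY_ADD       -2 2 -202
BINARY_SUBTRACT  -2 204
BINARY_ADD       202

202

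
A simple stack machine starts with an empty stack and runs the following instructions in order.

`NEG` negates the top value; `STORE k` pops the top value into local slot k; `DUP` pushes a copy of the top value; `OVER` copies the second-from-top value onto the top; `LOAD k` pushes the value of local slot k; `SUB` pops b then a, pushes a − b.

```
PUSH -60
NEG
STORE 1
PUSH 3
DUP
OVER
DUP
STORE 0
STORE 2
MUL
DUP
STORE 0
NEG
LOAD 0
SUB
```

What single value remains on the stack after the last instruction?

PUSH -60 -> [-60]
NEG      -> [60]
STORE 1  -> []
PUSH 3   -> [3]
DUP      -> [3, 3]
OVER     -> [3, 3, 3]
DUP      -> [3, 3, 3, 3]
STORE 0  -> [3, 3, 3]
STORE 2  -> [3, 3]
MUL      -> [9]
DUP      -> [9, 9]
STORE 0  -> [9]
NEG      -> [-9]
LOAD 0   -> [-9, 9]
SUB      -> [-18]

-18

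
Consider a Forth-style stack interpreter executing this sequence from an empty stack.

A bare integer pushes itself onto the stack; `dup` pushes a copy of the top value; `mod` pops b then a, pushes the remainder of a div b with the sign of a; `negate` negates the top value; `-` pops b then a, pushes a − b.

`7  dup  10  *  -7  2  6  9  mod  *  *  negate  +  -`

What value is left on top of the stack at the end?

-147

7      -> [7]
dup    -> [7, 7]
10     -> [7, 7, 10]
*      -> [7, 70]
-7     -> [7, 70, -7]
2      -> [7, 70, -7, 2]
6      -> [7, 70, -7, 2, 6]
9      -> [7, 70, -7, 2, 6, 9]
mod    -> [7, 70, -7, 2, 6]
*      -> [7, 70, -7, 12]
*      -> [7, 70, -84]
negate -> [7, 70, 84]
+      -> [7, 154]
-      -> [-147]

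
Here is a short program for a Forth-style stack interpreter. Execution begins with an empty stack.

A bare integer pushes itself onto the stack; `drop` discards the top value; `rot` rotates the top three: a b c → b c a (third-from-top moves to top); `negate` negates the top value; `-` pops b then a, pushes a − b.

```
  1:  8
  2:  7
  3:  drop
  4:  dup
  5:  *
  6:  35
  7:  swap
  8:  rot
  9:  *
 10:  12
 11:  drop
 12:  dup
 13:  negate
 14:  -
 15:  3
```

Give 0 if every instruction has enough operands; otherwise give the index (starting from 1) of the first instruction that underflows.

8    → 8
7    → 8 7
drop → 8
dup  → 8 8
*    → 64
35   → 64 35
swap → 35 64
rot  — needs 3 operands, stack has 2 → underflow

8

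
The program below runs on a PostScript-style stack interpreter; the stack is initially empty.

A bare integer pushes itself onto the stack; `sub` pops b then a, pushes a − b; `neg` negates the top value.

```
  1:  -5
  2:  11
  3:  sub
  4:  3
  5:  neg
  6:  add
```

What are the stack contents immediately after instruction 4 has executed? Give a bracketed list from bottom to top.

-5  -> -5
11  -> -5 11
sub -> -16
3   -> -16 3

[-16, 3]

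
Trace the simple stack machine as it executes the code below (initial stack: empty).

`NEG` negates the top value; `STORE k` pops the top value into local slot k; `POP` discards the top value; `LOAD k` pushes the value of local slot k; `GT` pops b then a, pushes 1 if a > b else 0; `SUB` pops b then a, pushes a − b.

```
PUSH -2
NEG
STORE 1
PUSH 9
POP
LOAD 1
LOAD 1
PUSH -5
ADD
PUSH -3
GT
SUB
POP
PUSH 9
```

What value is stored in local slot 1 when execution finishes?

2

PUSH -2  [-2]
NEG      [2]
STORE 1  []
PUSH 9   [9]
POP      []
LOAD 1   [2]
LOAD 1   [2, 2]
PUSH -5  [2, 2, -5]
ADD      [2, -3]
PUSH -3  [2, -3, -3]
GT       [2, 0]
SUB      [2]
POP      []
PUSH 9   [9]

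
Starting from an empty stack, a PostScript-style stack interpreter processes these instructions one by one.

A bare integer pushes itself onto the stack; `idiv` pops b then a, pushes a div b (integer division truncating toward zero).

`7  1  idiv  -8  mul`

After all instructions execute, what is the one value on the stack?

-56

7    -> 7
1    -> 7 1
idiv -> 7
-8   -> 7 -8
mul  -> -56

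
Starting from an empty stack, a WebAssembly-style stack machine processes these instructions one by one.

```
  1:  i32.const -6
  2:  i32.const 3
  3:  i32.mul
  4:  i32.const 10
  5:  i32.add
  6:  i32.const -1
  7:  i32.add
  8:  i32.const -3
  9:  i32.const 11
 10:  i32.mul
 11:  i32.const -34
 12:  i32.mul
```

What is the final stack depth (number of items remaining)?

2

i32.const -6  : -6
i32.const 3   : -6 3
i32.mul       : -18
i32.const 10  : -18 10
i32.add       : -8
i32.const -1  : -8 -1
i32.add       : -9
i32.const -3  : -9 -3
i32.const 11  : -9 -3 11
i32.mul       : -9 -33
i32.const -34 : -9 -33 -34
i32.mul       : -9 1122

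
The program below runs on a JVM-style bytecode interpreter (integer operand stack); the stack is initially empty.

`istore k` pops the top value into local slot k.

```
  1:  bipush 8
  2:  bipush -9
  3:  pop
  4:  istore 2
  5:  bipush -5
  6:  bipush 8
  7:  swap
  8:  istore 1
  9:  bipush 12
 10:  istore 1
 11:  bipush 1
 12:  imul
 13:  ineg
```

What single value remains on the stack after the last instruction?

bipush 8  : 8
bipush -9 : 8 -9
pop       : 8
istore 2  : (empty)
bipush -5 : -5
bipush 8  : -5 8
swap      : 8 -5
istore 1  : 8
bipush 12 : 8 12
istore 1  : 8
bipush 1  : 8 1
imul      : 8
ineg      : -8

-8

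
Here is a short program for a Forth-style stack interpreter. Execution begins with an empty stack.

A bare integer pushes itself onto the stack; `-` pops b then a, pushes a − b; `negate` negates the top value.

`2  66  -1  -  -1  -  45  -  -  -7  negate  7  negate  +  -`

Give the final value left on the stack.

-21

2      → 2
66     → 2 66
-1     → 2 66 -1
-      → 2 67
-1     → 2 67 -1
-      → 2 68
45     → 2 68 45
-      → 2 23
-      → -21
-7     → -21 -7
negate → -21 7
7      → -21 7 7
negate → -21 7 -7
+      → -21 0
-      → -21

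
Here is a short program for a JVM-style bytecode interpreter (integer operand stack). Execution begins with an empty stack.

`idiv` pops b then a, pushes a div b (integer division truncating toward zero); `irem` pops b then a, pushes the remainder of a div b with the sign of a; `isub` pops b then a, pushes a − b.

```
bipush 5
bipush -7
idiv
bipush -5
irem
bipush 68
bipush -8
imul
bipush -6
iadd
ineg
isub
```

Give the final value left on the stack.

bipush 5   5
bipush -7  5 -7
idiv       0
bipush -5  0 -5
irem       0
bipush 68  0 68
bipush -8  0 68 -8
imul       0 -544
bipush -6  0 -544 -6
iadd       0 -550
ineg       0 550
isub       -550

-550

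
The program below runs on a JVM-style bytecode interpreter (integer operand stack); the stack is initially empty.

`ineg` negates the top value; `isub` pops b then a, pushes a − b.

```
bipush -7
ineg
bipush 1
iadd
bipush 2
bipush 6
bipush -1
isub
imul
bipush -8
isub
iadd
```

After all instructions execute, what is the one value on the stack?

30

bipush -7  -7
ineg       7
bipush 1   7 1
iadd       8
bipush 2   8 2
bipush 6   8 2 6
bipush -1  8 2 6 -1
isub       8 2 7
imul       8 14
bipush -8  8 14 -8
isub       8 22
iadd       30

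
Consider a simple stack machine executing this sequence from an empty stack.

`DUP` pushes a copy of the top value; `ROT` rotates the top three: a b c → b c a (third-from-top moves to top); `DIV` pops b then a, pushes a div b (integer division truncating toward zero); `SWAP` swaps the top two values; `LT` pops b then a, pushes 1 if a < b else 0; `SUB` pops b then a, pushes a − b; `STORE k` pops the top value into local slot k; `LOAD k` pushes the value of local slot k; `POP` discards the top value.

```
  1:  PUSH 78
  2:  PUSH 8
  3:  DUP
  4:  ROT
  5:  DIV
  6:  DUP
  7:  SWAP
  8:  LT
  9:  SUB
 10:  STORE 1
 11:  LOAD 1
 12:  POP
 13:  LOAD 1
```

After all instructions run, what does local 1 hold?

PUSH 78 → 78
PUSH 8  → 78 8
DUP     → 78 8 8
ROT     → 8 8 78
DIV     → 8 0
DUP     → 8 0 0
SWAP    → 8 0 0
LT      → 8 0
SUB     → 8
STORE 1 → (empty)
LOAD 1  → 8
POP     → (empty)
LOAD 1  → 8

8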